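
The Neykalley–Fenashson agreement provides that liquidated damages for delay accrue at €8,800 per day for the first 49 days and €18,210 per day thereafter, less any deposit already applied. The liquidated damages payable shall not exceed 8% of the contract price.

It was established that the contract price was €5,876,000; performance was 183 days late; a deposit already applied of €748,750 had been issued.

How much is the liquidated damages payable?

First 49 days: 49 × €8,800 = €431,200
Remaining days: (183 − 49) × €18,210 = €2,440,140
Accrued per-day damages: €431,200 + €2,440,140 = €2,871,340
Less deposit already applied: €2,871,340 − €748,750 = €2,122,590
Cap: 8% of €5,876,000 = €470,080
Cap at €470,080: €2,122,590 exceeds the cap → €470,080

€470,080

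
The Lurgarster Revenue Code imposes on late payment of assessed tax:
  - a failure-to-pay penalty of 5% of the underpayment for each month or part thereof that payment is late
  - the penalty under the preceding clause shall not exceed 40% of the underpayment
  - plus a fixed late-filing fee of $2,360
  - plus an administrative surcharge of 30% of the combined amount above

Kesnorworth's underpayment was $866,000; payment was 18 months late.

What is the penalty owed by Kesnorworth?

$453,388

Accrued rate: 5% × 18 = 90%, capped at 40% → 40%
Failure-to-pay penalty: 40% of $866,000 = $346,400
Penalty before surcharge: $346,400 + $2,360 = $348,760
Administrative surcharge: 30% of $348,760 = $104,628
Total penalty: $348,760 + $104,628 = $453,388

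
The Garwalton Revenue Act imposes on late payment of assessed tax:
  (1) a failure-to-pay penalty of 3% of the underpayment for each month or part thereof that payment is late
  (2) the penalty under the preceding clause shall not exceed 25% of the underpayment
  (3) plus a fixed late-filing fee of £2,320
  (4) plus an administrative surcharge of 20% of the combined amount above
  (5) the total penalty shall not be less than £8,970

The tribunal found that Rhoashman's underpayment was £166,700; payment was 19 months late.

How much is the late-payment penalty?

Accrued rate: 3% × 19 = 57%, capped at 25% → 25%
Failure-to-pay penalty: 25% of £166,700 = £41,675
Penalty before surcharge: £41,675 + £2,320 = £43,995
Administrative surcharge: 20% of £43,995 = £8,799
Total penalty: £43,995 + £8,799 = £52,794
Minimum £8,970: £52,794 meets the minimum, no increase.

£52,794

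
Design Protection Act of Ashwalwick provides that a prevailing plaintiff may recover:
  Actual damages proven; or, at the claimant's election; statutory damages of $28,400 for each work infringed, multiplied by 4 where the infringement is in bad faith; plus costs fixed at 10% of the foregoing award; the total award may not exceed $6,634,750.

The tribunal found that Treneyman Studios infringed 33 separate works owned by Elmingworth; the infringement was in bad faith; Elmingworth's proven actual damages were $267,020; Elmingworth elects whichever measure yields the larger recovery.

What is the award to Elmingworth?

Statutory damages: 33 × $28,400 = $937,200
Multiplied by 4: 4 × $937,200 = $3,748,800
Greater of actual damages ($267,020) or enhanced statutory damages ($3,748,800): $3,748,800
Costs: 10% of $3,748,800 = $374,880
Award plus costs: $3,748,800 + $374,880 = $4,123,680
Cap at $6,634,750: $4,123,680 is within the cap, no reduction.

$4,123,680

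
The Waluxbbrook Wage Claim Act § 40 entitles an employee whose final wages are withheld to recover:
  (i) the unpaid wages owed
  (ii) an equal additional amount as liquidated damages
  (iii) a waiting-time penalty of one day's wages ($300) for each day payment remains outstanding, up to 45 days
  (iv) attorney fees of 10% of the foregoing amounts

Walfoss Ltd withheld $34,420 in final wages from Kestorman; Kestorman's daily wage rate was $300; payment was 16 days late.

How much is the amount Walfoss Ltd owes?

$81,004

Liquidated damages (equal amount): $34,420
Penalty days: min(16, 45) = 16
Waiting-time penalty: 16 × $300 = $4,800
Subtotal: $34,420 + $34,420 + $4,800 = $73,640
Attorney fees: 10% of $73,640 = $7,364
Total award: $73,640 + $7,364 = $81,004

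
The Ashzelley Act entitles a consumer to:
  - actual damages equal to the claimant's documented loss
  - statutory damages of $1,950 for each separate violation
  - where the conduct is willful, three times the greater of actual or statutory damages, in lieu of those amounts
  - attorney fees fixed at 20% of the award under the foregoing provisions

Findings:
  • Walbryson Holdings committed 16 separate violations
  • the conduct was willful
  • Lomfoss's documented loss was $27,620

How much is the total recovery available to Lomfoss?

Statutory damages: 16 × $1,950 = $31,200
Greater of actual damages ($27,620) or statutory damages ($31,200): $31,200
Trebled: 3 × $31,200 = $93,600
Attorney fees: 20% of $93,600 = $18,720
Total recovery: $93,600 + $18,720 = $112,320

Total recovery: $112,320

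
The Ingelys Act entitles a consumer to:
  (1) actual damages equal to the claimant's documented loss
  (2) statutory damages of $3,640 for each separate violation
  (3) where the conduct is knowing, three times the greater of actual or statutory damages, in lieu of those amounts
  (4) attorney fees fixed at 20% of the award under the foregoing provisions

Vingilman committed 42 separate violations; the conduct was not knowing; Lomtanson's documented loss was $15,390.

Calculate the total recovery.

Statutory damages: 42 × $3,640 = $152,880
Conduct not knowing: the in-lieu enhancement does not apply.
Actual plus statutory damages: $15,390 + $152,880 = $168,270
Attorney fees: 20% of $168,270 = $33,654
Total recovery: $168,270 + $33,654 = $201,924

$201,924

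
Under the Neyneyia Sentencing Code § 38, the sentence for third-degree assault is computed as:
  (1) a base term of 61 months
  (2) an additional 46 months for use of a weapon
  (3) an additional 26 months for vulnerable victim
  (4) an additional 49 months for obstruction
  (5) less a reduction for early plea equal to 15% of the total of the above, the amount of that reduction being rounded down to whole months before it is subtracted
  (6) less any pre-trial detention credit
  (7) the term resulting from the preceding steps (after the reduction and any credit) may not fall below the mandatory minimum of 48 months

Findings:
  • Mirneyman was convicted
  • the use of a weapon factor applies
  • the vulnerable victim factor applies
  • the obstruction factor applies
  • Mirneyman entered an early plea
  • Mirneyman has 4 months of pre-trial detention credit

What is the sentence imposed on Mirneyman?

Use of a weapon enhancement: +46 months
Vulnerable victim enhancement: +26 months
Obstruction enhancement: +49 months
Adjusted term: 61 months + 46 months + 26 months + 49 months = 182 months
Early plea reduction: 15% of 182 months = 27 months (rounded down)
After reduction: 182 − 27 = 155 months
Less pre-trial detention credit: 155 months − 4 months = 151 months
Minimum 48 months: 151 months meets the minimum, no increase.

151 months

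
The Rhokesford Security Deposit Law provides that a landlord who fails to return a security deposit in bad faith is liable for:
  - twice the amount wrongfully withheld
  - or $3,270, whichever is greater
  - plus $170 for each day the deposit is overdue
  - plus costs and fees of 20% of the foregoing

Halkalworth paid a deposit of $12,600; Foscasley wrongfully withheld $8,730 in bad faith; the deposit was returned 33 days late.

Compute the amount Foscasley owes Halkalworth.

$27,684

Doubled: 2 × $8,730 = $17,460
Minimum $3,270: $17,460 meets the minimum, no increase.
Late-return penalty: 33 × $170 = $5,610
Damages plus late penalty: $17,460 + $5,610 = $23,070
Costs and fees: 20% of $23,070 = $4,614
Total recovery: $23,070 + $4,614 = $27,684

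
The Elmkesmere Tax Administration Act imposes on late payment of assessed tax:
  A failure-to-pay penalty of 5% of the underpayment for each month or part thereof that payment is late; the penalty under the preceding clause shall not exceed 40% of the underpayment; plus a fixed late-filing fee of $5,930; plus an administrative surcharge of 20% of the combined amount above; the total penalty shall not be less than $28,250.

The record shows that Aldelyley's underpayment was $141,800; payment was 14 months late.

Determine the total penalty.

$75,180

Accrued rate: 5% × 14 = 70%, capped at 40% → 40%
Failure-to-pay penalty: 40% of $141,800 = $56,720
Penalty before surcharge: $56,720 + $5,930 = $62,650
Administrative surcharge: 20% of $62,650 = $12,530
Total penalty: $62,650 + $12,530 = $75,180
Minimum $28,250: $75,180 meets the minimum, no increase.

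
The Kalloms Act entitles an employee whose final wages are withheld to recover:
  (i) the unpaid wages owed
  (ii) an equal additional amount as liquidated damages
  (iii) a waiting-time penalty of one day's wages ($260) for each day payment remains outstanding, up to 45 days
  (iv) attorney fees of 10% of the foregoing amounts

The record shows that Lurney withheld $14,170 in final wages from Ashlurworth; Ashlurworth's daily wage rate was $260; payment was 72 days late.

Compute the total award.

$44,044

Liquidated damages (equal amount): $14,170
Penalty days: min(72, 45) = 45
Waiting-time penalty: 45 × $260 = $11,700
Subtotal: $14,170 + $14,170 + $11,700 = $40,040
Attorney fees: 10% of $40,040 = $4,004
Total award: $40,040 + $4,004 = $44,044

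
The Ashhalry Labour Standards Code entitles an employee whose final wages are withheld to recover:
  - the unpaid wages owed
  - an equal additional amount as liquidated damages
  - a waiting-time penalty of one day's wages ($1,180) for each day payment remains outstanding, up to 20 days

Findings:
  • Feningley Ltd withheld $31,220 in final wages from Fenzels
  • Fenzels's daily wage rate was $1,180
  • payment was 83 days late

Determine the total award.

$86,040

Liquidated damages (equal amount): $31,220
Penalty days: min(83, 20) = 20
Waiting-time penalty: 20 × $1,180 = $23,600
Total award: $31,220 + $31,220 + $23,600 = $86,040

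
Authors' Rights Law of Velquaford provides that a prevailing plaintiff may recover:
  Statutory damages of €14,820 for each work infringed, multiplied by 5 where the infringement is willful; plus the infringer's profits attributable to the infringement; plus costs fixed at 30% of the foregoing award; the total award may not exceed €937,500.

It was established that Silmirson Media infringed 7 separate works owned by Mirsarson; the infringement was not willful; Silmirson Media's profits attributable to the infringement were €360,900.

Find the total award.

Statutory damages: 7 × €14,820 = €103,740
Infringement not willful: no ×5 enhancement.
Combined award: €103,740 + €360,900 = €464,640
Costs: 30% of €464,640 = €139,392
Award plus costs: €464,640 + €139,392 = €604,032
Cap at €937,500: €604,032 is within the cap, no reduction.

€604,032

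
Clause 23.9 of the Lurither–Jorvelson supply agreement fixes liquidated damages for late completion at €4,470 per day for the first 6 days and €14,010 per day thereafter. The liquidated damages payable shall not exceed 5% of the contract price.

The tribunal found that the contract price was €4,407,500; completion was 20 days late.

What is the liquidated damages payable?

€220,375

First 6 days: 6 × €4,470 = €26,820
Remaining days: (20 − 6) × €14,010 = €196,140
Accrued per-day damages: €26,820 + €196,140 = €222,960
Cap: 5% of €4,407,500 = €220,375
Cap at €220,375: €222,960 exceeds the cap → €220,375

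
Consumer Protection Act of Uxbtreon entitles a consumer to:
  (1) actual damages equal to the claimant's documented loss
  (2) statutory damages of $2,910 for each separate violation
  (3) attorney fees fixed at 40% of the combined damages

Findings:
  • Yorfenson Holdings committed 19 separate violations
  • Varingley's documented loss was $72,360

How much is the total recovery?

$178,710

Statutory damages: 19 × $2,910 = $55,290
Combined damages: $72,360 + $55,290 = $127,650
Attorney fees: 40% of $127,650 = $51,060
Total recovery: $127,650 + $51,060 = $178,710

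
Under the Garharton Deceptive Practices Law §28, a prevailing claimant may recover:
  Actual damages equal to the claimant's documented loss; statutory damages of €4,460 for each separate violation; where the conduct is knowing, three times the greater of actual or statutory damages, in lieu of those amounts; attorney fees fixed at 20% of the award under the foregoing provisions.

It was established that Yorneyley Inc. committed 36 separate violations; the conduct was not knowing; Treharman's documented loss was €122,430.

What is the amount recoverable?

€339,588

Statutory damages: 36 × €4,460 = €160,560
Conduct not knowing: the in-lieu enhancement does not apply.
Actual plus statutory damages: €122,430 + €160,560 = €282,990
Attorney fees: 20% of €282,990 = €56,598
Total recovery: €282,990 + €56,598 = €339,588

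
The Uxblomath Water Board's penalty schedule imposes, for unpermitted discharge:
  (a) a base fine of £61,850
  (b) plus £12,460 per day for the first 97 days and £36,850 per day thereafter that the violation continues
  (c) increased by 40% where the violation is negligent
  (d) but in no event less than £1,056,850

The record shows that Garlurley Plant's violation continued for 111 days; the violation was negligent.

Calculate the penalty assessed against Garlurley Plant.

Civil penalty: £2,500,918

First 97 days: 97 × £12,460 = £1,208,620
Remaining days: (111 − 97) × £36,850 = £515,900
Per-day component: £1,208,620 + £515,900 = £1,724,520
Base plus per-day: £61,850 + £1,724,520 = £1,786,370
Enhancement: 40% of £1,786,370 = £714,548
Enhanced fine: £1,786,370 + £714,548 = £2,500,918
Minimum £1,056,850: £2,500,918 meets the minimum, no increase.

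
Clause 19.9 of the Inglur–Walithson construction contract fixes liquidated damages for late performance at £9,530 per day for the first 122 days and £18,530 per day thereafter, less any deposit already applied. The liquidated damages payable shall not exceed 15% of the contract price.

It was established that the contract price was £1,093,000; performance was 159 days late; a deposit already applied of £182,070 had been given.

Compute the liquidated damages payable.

£163,950

First 122 days: 122 × £9,530 = £1,162,660
Remaining days: (159 − 122) × £18,530 = £685,610
Accrued per-day damages: £1,162,660 + £685,610 = £1,848,270
Less deposit already applied: £1,848,270 − £182,070 = £1,666,200
Cap: 15% of £1,093,000 = £163,950
Cap at £163,950: £1,666,200 exceeds the cap → £163,950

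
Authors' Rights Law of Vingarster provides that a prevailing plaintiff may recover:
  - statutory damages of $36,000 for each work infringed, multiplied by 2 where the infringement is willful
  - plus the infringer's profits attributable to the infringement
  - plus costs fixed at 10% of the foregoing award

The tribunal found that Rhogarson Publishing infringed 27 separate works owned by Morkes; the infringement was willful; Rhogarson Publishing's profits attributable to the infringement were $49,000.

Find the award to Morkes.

$2,192,300

Statutory damages: 27 × $36,000 = $972,000
Doubled: 2 × $972,000 = $1,944,000
Combined award: $1,944,000 + $49,000 = $1,993,000
Costs: 10% of $1,993,000 = $199,300
Award plus costs: $1,993,000 + $199,300 = $2,192,300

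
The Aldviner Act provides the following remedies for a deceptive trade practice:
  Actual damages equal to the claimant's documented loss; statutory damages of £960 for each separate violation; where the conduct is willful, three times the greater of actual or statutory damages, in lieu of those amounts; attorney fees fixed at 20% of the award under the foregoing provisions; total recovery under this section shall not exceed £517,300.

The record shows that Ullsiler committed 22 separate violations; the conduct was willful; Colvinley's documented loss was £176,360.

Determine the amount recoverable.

Statutory damages: 22 × £960 = £21,120
Greater of actual damages (£176,360) or statutory damages (£21,120): £176,360
Trebled: 3 × £176,360 = £529,080
Attorney fees: 20% of £529,080 = £105,816
Total before cap: £529,080 + £105,816 = £634,896
Cap at £517,300: £634,896 exceeds the cap → £517,300

£517,300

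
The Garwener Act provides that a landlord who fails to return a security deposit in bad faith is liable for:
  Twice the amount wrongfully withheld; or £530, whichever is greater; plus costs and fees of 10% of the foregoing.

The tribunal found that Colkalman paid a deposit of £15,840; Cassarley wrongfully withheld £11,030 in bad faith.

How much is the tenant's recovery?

£24,266

Doubled: 2 × £11,030 = £22,060
Minimum £530: £22,060 meets the minimum, no increase.
Costs and fees: 10% of £22,060 = £2,206
Total recovery: £22,060 + £2,206 = £24,266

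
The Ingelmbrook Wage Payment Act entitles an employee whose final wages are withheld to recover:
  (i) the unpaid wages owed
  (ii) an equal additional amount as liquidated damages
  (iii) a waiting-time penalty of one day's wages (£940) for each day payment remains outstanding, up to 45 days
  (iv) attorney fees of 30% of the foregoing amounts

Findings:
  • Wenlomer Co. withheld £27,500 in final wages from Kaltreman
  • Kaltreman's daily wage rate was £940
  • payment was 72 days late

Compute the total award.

Liquidated damages (equal amount): £27,500
Penalty days: min(72, 45) = 45
Waiting-time penalty: 45 × £940 = £42,300
Subtotal: £27,500 + £27,500 + £42,300 = £97,300
Attorney fees: 30% of £97,300 = £29,190
Total award: £97,300 + £29,190 = £126,490

£126,490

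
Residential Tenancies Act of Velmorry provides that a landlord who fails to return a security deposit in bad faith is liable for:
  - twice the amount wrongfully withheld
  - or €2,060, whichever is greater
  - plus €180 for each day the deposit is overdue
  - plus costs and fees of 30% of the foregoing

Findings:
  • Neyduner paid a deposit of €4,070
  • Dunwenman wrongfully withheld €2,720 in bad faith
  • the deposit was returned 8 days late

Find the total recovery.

€8,944

Doubled: 2 × €2,720 = €5,440
Minimum €2,060: €5,440 meets the minimum, no increase.
Late-return penalty: 8 × €180 = €1,440
Damages plus late penalty: €5,440 + €1,440 = €6,880
Costs and fees: 30% of €6,880 = €2,064
Total recovery: €6,880 + €2,064 = €8,944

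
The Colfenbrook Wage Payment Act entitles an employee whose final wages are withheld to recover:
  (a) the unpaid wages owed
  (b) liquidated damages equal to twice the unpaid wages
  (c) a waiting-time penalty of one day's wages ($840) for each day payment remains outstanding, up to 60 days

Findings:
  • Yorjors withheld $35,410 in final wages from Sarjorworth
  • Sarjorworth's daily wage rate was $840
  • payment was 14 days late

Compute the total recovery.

Total award: $117,990

Doubled: 2 × $35,410 = $70,820
Penalty days: min(14, 60) = 14
Waiting-time penalty: 14 × $840 = $11,760
Total award: $35,410 + $70,820 + $11,760 = $117,990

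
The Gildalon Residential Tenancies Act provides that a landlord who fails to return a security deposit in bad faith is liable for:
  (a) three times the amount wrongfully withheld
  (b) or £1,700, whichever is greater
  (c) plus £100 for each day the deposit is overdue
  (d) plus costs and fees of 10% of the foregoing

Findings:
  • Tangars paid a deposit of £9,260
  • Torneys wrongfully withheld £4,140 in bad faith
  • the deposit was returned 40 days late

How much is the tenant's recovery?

Recovery: £18,062

Trebled: 3 × £4,140 = £12,420
Minimum £1,700: £12,420 meets the minimum, no increase.
Late-return penalty: 40 × £100 = £4,000
Damages plus late penalty: £12,420 + £4,000 = £16,420
Costs and fees: 10% of £16,420 = £1,642
Total recovery: £16,420 + £1,642 = £18,062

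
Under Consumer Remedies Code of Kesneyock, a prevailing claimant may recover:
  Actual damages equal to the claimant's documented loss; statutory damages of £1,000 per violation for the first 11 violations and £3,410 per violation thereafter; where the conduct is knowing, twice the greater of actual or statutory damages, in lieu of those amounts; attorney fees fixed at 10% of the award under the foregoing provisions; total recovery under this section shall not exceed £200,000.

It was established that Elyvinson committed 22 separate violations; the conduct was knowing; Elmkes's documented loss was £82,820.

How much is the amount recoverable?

First 11 violations: 11 × £1,000 = £11,000
Remaining violations: (22 − 11) × £3,410 = £37,510
Statutory damages: £11,000 + £37,510 = £48,510
Greater of actual damages (£82,820) or statutory damages (£48,510): £82,820
Doubled: 2 × £82,820 = £165,640
Attorney fees: 10% of £165,640 = £16,564
Total before cap: £165,640 + £16,564 = £182,204
Cap at £200,000: £182,204 is within the cap, no reduction.

£182,204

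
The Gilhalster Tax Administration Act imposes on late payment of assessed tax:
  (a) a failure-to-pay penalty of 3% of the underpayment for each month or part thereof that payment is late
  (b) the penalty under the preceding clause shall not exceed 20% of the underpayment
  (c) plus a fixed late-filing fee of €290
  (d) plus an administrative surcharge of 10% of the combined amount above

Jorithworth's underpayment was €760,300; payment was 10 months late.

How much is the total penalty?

Accrued rate: 3% × 10 = 30%, capped at 20% → 20%
Failure-to-pay penalty: 20% of €760,300 = €152,060
Penalty before surcharge: €152,060 + €290 = €152,350
Administrative surcharge: 10% of €152,350 = €15,235
Total penalty: €152,350 + €15,235 = €167,585

Penalty: €167,585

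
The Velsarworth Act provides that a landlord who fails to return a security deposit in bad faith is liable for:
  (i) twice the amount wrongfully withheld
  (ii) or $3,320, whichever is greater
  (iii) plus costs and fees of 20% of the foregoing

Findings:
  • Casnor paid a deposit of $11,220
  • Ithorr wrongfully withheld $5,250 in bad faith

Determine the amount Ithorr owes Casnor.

Doubled: 2 × $5,250 = $10,500
Minimum $3,320: $10,500 meets the minimum, no increase.
Costs and fees: 20% of $10,500 = $2,100
Total recovery: $10,500 + $2,100 = $12,600

Recovery: $12,600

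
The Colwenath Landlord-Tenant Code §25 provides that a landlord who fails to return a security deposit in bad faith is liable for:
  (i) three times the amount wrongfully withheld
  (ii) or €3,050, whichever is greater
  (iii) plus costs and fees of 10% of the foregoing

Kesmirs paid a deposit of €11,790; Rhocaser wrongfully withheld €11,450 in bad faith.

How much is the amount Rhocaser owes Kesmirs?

€37,785

Trebled: 3 × €11,450 = €34,350
Minimum €3,050: €34,350 meets the minimum, no increase.
Costs and fees: 10% of €34,350 = €3,435
Total recovery: €34,350 + €3,435 = €37,785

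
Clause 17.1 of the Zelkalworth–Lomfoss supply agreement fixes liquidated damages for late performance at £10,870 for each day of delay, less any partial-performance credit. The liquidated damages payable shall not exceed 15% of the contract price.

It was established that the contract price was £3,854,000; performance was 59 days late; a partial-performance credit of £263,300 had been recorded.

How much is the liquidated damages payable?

Per-day damages: 59 × £10,870 = £641,330
Less partial-performance credit: £641,330 − £263,300 = £378,030
Cap: 15% of £3,854,000 = £578,100
Cap at £578,100: £378,030 is within the cap, no reduction.

£378,030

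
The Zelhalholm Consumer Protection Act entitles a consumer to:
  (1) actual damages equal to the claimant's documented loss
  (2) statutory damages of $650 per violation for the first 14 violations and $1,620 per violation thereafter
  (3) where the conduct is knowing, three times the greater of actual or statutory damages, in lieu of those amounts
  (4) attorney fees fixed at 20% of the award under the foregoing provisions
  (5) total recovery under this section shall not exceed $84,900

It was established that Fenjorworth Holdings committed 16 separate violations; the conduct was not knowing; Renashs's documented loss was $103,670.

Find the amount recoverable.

$84,900

First 14 violations: 14 × $650 = $9,100
Remaining violations: (16 − 14) × $1,620 = $3,240
Statutory damages: $9,100 + $3,240 = $12,340
Conduct not knowing: the in-lieu enhancement does not apply.
Actual plus statutory damages: $103,670 + $12,340 = $116,010
Attorney fees: 20% of $116,010 = $23,202
Total before cap: $116,010 + $23,202 = $139,212
Cap at $84,900: $139,212 exceeds the cap → $84,900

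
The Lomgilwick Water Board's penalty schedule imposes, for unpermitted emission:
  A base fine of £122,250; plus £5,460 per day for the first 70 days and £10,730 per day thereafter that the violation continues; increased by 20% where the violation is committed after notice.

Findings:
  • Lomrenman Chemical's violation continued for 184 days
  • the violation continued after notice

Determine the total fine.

First 70 days: 70 × £5,460 = £382,200
Remaining days: (184 − 70) × £10,730 = £1,223,220
Per-day component: £382,200 + £1,223,220 = £1,605,420
Base plus per-day: £122,250 + £1,605,420 = £1,727,670
Enhancement: 20% of £1,727,670 = £345,534
Enhanced fine: £1,727,670 + £345,534 = £2,073,204

£2,073,204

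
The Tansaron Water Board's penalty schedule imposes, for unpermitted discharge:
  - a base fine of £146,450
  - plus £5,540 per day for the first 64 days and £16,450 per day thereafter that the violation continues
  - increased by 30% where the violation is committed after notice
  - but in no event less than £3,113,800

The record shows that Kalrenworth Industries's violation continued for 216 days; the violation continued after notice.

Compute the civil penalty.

First 64 days: 64 × £5,540 = £354,560
Remaining days: (216 − 64) × £16,450 = £2,500,400
Per-day component: £354,560 + £2,500,400 = £2,854,960
Base plus per-day: £146,450 + £2,854,960 = £3,001,410
Enhancement: 30% of £3,001,410 = £900,423
Enhanced fine: £3,001,410 + £900,423 = £3,901,833
Minimum £3,113,800: £3,901,833 meets the minimum, no increase.

£3,901,833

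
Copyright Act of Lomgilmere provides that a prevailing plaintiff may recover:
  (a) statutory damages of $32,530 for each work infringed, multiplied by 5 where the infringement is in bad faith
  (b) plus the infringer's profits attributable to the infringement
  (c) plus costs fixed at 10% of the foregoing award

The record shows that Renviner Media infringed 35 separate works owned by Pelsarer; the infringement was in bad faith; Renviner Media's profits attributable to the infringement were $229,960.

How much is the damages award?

Statutory damages: 35 × $32,530 = $1,138,550
Multiplied by 5: 5 × $1,138,550 = $5,692,750
Combined award: $5,692,750 + $229,960 = $5,922,710
Costs: 10% of $5,922,710 = $592,271
Award plus costs: $5,922,710 + $592,271 = $6,514,981

$6,514,981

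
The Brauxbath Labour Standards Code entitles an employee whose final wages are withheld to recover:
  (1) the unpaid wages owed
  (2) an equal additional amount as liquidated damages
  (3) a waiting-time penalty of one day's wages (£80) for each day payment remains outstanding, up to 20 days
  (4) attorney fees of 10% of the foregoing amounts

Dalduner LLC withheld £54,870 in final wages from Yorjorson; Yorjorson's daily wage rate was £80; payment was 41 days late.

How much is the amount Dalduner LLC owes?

£122,474

Liquidated damages (equal amount): £54,870
Penalty days: min(41, 20) = 20
Waiting-time penalty: 20 × £80 = £1,600
Subtotal: £54,870 + £54,870 + £1,600 = £111,340
Attorney fees: 10% of £111,340 = £11,134
Total award: £111,340 + £11,134 = £122,474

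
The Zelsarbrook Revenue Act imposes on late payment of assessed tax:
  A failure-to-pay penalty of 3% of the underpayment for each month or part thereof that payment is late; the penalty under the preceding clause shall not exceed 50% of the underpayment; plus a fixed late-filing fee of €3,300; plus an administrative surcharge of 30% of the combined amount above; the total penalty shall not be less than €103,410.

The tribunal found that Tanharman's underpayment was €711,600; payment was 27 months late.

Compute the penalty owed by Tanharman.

Accrued rate: 3% × 27 = 81%, capped at 50% → 50%
Failure-to-pay penalty: 50% of €711,600 = €355,800
Penalty before surcharge: €355,800 + €3,300 = €359,100
Administrative surcharge: 30% of €359,100 = €107,730
Total penalty: €359,100 + €107,730 = €466,830
Minimum €103,410: €466,830 meets the minimum, no increase.

€466,830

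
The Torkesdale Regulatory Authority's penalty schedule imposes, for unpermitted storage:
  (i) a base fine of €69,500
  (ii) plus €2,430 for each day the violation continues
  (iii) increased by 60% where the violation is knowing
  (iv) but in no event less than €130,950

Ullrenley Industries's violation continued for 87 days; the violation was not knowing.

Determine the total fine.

€280,910

Per-day component: 87 × €2,430 = €211,410
Base plus per-day: €69,500 + €211,410 = €280,910
The violation was not knowing: no 60% increase.
Minimum €130,950: €280,910 meets the minimum, no increase.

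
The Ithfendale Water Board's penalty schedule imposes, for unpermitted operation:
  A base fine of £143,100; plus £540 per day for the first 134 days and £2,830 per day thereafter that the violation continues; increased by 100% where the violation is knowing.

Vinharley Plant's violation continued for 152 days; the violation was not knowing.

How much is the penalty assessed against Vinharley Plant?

£266,400

First 134 days: 134 × £540 = £72,360
Remaining days: (152 − 134) × £2,830 = £50,940
Per-day component: £72,360 + £50,940 = £123,300
Base plus per-day: £143,100 + £123,300 = £266,400
The violation was not knowing: no 100% increase.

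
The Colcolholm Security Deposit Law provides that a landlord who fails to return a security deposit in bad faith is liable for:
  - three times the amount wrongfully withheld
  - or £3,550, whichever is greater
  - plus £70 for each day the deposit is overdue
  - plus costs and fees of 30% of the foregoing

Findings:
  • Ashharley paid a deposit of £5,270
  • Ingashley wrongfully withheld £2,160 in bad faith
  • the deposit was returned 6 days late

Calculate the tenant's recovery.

Trebled: 3 × £2,160 = £6,480
Minimum £3,550: £6,480 meets the minimum, no increase.
Late-return penalty: 6 × £70 = £420
Damages plus late penalty: £6,480 + £420 = £6,900
Costs and fees: 30% of £6,900 = £2,070
Total recovery: £6,900 + £2,070 = £8,970

Recovery: £8,970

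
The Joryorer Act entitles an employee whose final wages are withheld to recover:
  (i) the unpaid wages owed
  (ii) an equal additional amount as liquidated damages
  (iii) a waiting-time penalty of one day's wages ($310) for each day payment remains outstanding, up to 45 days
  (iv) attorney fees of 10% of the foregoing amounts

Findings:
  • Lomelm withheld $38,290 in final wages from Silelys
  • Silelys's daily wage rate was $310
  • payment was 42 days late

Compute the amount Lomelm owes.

Total award: $98,560

Liquidated damages (equal amount): $38,290
Penalty days: min(42, 45) = 42
Waiting-time penalty: 42 × $310 = $13,020
Subtotal: $38,290 + $38,290 + $13,020 = $89,600
Attorney fees: 10% of $89,600 = $8,960
Total award: $89,600 + $8,960 = $98,560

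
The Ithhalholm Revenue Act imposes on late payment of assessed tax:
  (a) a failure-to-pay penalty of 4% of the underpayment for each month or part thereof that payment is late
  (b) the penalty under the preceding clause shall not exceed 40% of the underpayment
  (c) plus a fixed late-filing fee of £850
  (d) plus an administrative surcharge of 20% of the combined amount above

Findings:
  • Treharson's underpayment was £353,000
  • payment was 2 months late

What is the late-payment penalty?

Penalty: £34,908

Accrued rate: 4% × 2 = 8%, capped at 40% → 8%
Failure-to-pay penalty: 8% of £353,000 = £28,240
Penalty before surcharge: £28,240 + £850 = £29,090
Administrative surcharge: 20% of £29,090 = £5,818
Total penalty: £29,090 + £5,818 = £34,908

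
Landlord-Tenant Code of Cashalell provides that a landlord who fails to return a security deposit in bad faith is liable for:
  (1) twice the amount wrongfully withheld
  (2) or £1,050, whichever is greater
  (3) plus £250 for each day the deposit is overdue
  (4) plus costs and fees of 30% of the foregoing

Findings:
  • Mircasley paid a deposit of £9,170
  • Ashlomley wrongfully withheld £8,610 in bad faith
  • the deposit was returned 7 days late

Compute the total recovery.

Doubled: 2 × £8,610 = £17,220
Minimum £1,050: £17,220 meets the minimum, no increase.
Late-return penalty: 7 × £250 = £1,750
Damages plus late penalty: £17,220 + £1,750 = £18,970
Costs and fees: 30% of £18,970 = £5,691
Total recovery: £18,970 + £5,691 = £24,661

Recovery: £24,661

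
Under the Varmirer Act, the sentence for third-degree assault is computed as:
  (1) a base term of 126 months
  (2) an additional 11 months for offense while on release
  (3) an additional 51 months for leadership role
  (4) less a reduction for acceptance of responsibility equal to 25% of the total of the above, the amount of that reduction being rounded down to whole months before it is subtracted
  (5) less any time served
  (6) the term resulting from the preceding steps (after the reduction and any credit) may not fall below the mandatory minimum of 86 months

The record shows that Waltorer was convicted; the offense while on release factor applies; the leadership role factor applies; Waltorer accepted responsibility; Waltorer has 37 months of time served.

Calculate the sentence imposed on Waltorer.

Offense while on release enhancement: +11 months
Leadership role enhancement: +51 months
Adjusted term: 126 months + 11 months + 51 months = 188 months
Acceptance of responsibility reduction: 25% of 188 months = 47 months (rounded down)
After reduction: 188 − 47 = 141 months
Less time served: 141 months − 37 months = 104 months
Minimum 86 months: 104 months meets the minimum, no increase.

104 months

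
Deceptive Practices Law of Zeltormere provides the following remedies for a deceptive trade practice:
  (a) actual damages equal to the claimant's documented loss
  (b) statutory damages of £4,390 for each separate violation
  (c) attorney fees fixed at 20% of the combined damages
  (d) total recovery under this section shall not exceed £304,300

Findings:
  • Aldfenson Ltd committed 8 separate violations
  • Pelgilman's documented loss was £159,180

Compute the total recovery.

£233,160

Statutory damages: 8 × £4,390 = £35,120
Combined damages: £159,180 + £35,120 = £194,300
Attorney fees: 20% of £194,300 = £38,860
Total before cap: £194,300 + £38,860 = £233,160
Cap at £304,300: £233,160 is within the cap, no reduction.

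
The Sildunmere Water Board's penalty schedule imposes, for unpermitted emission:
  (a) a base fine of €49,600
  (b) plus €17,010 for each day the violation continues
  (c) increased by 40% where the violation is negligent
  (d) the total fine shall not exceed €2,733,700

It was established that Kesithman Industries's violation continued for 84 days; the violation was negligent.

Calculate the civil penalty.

Per-day component: 84 × €17,010 = €1,428,840
Base plus per-day: €49,600 + €1,428,840 = €1,478,440
Enhancement: 40% of €1,478,440 = €591,376
Enhanced fine: €1,478,440 + €591,376 = €2,069,816
Cap at €2,733,700: €2,069,816 is within the cap, no reduction.

€2,069,816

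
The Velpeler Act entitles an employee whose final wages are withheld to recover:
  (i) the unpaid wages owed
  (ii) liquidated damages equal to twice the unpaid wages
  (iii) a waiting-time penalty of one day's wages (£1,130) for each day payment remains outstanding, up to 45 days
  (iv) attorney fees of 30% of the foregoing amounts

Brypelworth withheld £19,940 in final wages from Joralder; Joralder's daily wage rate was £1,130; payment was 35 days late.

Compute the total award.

Doubled: 2 × £19,940 = £39,880
Penalty days: min(35, 45) = 35
Waiting-time penalty: 35 × £1,130 = £39,550
Subtotal: £19,940 + £39,880 + £39,550 = £99,370
Attorney fees: 30% of £99,370 = £29,811
Total award: £99,370 + £29,811 = £129,181

£129,181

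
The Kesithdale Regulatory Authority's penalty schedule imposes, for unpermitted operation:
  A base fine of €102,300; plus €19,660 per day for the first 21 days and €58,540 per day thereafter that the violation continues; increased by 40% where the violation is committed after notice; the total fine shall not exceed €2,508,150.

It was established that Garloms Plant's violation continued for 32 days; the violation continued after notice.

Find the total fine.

First 21 days: 21 × €19,660 = €412,860
Remaining days: (32 − 21) × €58,540 = €643,940
Per-day component: €412,860 + €643,940 = €1,056,800
Base plus per-day: €102,300 + €1,056,800 = €1,159,100
Enhancement: 40% of €1,159,100 = €463,640
Enhanced fine: €1,159,100 + €463,640 = €1,622,740
Cap at €2,508,150: €1,622,740 is within the cap, no reduction.

€1,622,740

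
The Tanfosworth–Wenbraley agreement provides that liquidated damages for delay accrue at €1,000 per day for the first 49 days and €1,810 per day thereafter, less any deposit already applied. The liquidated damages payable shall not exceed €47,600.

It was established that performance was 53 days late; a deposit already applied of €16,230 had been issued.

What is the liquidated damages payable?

€40,010

First 49 days: 49 × €1,000 = €49,000
Remaining days: (53 − 49) × €1,810 = €7,240
Accrued per-day damages: €49,000 + €7,240 = €56,240
Less deposit already applied: €56,240 − €16,230 = €40,010
Cap at €47,600: €40,010 is within the cap, no reduction.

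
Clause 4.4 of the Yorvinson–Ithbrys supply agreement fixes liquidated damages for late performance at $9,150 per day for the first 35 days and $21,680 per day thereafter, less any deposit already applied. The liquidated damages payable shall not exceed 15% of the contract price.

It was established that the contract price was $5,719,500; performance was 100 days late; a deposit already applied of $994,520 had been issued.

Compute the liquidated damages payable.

$734,930

First 35 days: 35 × $9,150 = $320,250
Remaining days: (100 − 35) × $21,680 = $1,409,200
Accrued per-day damages: $320,250 + $1,409,200 = $1,729,450
Less deposit already applied: $1,729,450 − $994,520 = $734,930
Cap: 15% of $5,719,500 = $857,925
Cap at $857,925: $734,930 is within the cap, no reduction.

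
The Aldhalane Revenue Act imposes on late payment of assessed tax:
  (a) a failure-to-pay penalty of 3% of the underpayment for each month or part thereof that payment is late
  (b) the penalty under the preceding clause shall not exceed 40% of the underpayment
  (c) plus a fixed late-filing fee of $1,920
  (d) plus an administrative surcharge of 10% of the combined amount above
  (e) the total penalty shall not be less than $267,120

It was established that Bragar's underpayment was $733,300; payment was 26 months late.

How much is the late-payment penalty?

$324,764

Accrued rate: 3% × 26 = 78%, capped at 40% → 40%
Failure-to-pay penalty: 40% of $733,300 = $293,320
Penalty before surcharge: $293,320 + $1,920 = $295,240
Administrative surcharge: 10% of $295,240 = $29,524
Total penalty: $295,240 + $29,524 = $324,764
Minimum $267,120: $324,764 meets the minimum, no increase.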